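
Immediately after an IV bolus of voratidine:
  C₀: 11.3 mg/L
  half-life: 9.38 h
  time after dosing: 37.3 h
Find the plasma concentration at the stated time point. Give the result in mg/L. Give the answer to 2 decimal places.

0.72 mg/L

k = ln2 / t½ = 0.693147 / 9.38 = 0.07390 h⁻¹
C = C₀ · e^(−k·t) = 11.30 × e^(−0.07390 × 37.3)
  = 11.30 × 0.06352 = 0.7178 mg/L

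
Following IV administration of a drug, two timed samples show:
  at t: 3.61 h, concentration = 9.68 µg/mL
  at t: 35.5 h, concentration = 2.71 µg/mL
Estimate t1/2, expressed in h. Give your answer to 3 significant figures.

k = ln(C₁/C₂) / (t₂ − t₁) = ln(9.68/2.71) / (35.5 − 3.61)
  = 1.273 / 31.89 = 0.03992 h⁻¹
t½ = ln2 / k = 0.693147 / 0.03992 = 17.36 h

17.4 h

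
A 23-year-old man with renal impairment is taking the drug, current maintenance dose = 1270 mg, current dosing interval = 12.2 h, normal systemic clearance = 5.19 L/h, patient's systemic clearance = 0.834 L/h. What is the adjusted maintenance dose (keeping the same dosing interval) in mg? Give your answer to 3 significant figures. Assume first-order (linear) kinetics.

204 mg

To keep the same average steady-state level, dosing rate must scale with clearance.
CL ratio = 0.834 / 5.19 = 0.1607
New dose (same interval) = 1270 × 0.1607 = 204.1 mg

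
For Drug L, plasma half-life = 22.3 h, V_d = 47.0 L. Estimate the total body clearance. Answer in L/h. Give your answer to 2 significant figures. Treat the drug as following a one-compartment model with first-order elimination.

1.5 L/h

k = ln2 / t½ = 0.693147 / 22.3 = 0.03108 h⁻¹
CL = k × Vd = 0.03108 × 47.0 = 1.461 L/h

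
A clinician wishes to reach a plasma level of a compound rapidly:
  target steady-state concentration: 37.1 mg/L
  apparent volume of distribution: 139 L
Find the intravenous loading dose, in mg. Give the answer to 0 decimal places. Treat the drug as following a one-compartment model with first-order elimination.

5157 mg

LD = Css × Vd = 37.1 × 139 = 5157 mg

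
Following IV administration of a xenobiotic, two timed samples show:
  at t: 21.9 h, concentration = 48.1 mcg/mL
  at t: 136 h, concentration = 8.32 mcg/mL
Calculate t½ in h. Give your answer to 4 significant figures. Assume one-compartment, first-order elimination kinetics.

k = ln(C₁/C₂) / (t₂ − t₁) = ln(48.1/8.32) / (136 − 21.9)
  = 1.755 / 114.1 = 0.01538 h⁻¹
t½ = ln2 / k = 0.693147 / 0.01538 = 45.07 h

45.07 h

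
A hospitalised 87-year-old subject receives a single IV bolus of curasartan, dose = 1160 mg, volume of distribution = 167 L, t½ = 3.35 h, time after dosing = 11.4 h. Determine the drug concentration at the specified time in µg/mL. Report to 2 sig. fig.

0.66 µg/mL

C₀ = Dose / Vd = 1160 / 167 = 6.946 mg/L
k = ln2 / t½ = 0.693147 / 3.35 = 0.2069 h⁻¹
C = C₀ · e^(−k·t) = 6.946 × e^(−0.2069 × 11.4)
  = 6.946 × 0.09455 = 0.6567 mg/L
(0.6567 mg/L = 0.6567 µg/mL)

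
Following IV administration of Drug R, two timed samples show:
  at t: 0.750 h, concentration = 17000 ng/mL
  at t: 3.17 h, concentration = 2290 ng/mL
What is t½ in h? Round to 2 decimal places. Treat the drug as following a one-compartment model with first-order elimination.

0.84 h

k = ln(C₁/C₂) / (t₂ − t₁) = ln(17000/2290) / (3.17 − 0.750)
  = 2.005 / 2.420 = 0.8285 h⁻¹
t½ = ln2 / k = 0.693147 / 0.8285 = 0.8366 h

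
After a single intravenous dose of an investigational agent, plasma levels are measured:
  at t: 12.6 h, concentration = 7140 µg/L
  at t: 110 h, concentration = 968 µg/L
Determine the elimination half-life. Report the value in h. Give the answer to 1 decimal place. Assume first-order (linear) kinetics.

k = ln(C₁/C₂) / (t₂ − t₁) = ln(7140/968) / (110 − 12.6)
  = 1.998 / 97.40 = 0.02051 h⁻¹
t½ = ln2 / k = 0.693147 / 0.02051 = 33.80 h

33.8 h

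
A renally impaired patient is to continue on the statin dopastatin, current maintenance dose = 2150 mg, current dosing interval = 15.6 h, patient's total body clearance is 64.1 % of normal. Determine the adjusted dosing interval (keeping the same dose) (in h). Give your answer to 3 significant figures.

24.3 h

To keep the same average steady-state level, dosing rate must scale with clearance.
CL ratio = 64.1 / 100 = 0.6410
New interval (same dose) = 15.6 / 0.6410 = 24.34 h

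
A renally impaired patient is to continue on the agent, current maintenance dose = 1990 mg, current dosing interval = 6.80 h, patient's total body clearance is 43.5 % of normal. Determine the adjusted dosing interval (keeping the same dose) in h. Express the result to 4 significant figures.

To keep the same average steady-state level, dosing rate must scale with clearance.
CL ratio = 43.5 / 100 = 0.4350
New interval (same dose) = 6.80 / 0.4350 = 15.63 h

15.63 h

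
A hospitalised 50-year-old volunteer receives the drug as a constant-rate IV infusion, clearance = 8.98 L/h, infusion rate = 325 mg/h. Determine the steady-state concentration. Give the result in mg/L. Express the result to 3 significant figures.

36.2 mg/L

At steady state Css = R₀ / CL = 325 / 8.980 = 36.19 mg/L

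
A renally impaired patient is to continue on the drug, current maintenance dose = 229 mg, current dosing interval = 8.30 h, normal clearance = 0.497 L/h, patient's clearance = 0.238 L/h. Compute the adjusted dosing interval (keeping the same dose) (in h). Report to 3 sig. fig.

17.3 h

To keep the same average steady-state level, dosing rate must scale with clearance.
CL ratio = 0.238 / 0.497 = 0.4789
New interval (same dose) = 8.30 / 0.4789 = 17.33 h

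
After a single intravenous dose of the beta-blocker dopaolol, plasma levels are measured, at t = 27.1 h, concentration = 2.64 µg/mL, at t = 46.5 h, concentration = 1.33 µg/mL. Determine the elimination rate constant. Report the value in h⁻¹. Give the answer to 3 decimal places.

k = ln(C₁/C₂) / (t₂ − t₁) = ln(2.64/1.33) / (46.5 − 27.1)
  = 0.6856 / 19.40 = 0.03534 h⁻¹

0.035 h⁻¹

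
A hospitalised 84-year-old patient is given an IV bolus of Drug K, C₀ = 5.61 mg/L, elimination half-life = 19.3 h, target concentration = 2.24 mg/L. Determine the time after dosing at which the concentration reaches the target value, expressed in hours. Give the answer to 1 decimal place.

25.6 h

k = ln2 / t½ = 0.693147 / 19.3 = 0.03591 h⁻¹
t = ln(C₀ / C) / k = ln(5.610 / 2.24) / 0.03591
  = ln(2.504) / 0.03591 = 0.9179 / 0.03591 = 25.56 h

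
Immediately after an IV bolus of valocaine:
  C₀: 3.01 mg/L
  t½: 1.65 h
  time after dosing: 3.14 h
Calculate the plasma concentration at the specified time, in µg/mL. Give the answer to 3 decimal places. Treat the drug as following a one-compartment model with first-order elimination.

k = ln2 / t½ = 0.693147 / 1.65 = 0.4201 h⁻¹
C = C₀ · e^(−k·t) = 3.010 × e^(−0.4201 × 3.14)
  = 3.010 × 0.2674 = 0.8049 mg/L
(0.8049 mg/L = 0.8049 µg/mL)

0.805 µg/mL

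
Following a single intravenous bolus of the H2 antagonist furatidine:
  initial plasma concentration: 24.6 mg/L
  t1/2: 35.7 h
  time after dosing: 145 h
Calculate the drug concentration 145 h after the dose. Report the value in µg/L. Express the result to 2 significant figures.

1500 µg/L

k = ln2 / t½ = 0.693147 / 35.7 = 0.01942 h⁻¹
C = C₀ · e^(−k·t) = 24.60 × e^(−0.01942 × 145)
  = 24.60 × 0.05985 = 1.472 mg/L
Convert: 1.472 mg/L × 1000 = 1472 µg/L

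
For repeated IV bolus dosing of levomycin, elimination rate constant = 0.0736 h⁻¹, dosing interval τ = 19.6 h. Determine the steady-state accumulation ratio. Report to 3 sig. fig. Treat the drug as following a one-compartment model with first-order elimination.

e^(−kτ) = e^(−0.07360 × 19.6) = 0.2363
Accumulation ratio R = 1 / (1 − e^(−kτ)) = 1 / (1 − 0.2363) = 1.309

1.31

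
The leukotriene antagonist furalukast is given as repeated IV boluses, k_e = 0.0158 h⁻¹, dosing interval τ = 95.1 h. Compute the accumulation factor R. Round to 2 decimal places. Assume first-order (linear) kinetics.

e^(−kτ) = e^(−0.01580 × 95.1) = 0.2226
Accumulation ratio R = 1 / (1 − e^(−kτ)) = 1 / (1 − 0.2226) = 1.286

1.29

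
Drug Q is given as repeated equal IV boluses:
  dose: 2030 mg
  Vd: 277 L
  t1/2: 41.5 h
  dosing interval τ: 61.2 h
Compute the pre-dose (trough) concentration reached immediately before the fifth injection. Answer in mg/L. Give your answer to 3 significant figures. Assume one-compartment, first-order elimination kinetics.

4.05 mg/L

C₀ per dose = Dose / Vd = 2030 / 277 = 7.329 mg/L
k = ln2 / t½ = 0.693147 / 41.5 = 0.01670 h⁻¹
Fraction remaining after one interval: r = e^(−kτ) = e^(−0.01670 × 61.2) = 0.3599
Before dose 5, 4 doses have been given (aged 1τ, 2τ, 3τ, 4τ).
C_trough = C₀ × (r + r² + … + r^4) = C₀ × r(1−r^4)/(1−r)
        = 7.329 × 0.3599 × (1 − 0.01678) / (1 − 0.3599) = 4.052 mg/L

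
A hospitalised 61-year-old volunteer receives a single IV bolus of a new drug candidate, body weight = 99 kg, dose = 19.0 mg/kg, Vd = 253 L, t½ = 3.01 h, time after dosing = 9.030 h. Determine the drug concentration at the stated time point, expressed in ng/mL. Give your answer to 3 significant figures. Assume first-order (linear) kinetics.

929 ng/mL

Total dose = 19.0 × 99 = 1881 mg
C₀ = Dose / Vd = 1881 / 253 = 7.435 mg/L
k = ln2 / t½ = 0.693147 / 3.01 = 0.2303 h⁻¹
t / t½ = 9.030 / 3.01 = 3 half-lives
C = C₀ × (1/2)^3 = 7.435 × 0.1250 = 0.9294 mg/L
Convert: 0.9294 mg/L × 1000 = 929.4 ng/mL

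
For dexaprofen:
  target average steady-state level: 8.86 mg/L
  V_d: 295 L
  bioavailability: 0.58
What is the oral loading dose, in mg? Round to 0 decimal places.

4506 mg

LD = Css × Vd / F = 8.86 × 295 / 0.58 = 4506 mg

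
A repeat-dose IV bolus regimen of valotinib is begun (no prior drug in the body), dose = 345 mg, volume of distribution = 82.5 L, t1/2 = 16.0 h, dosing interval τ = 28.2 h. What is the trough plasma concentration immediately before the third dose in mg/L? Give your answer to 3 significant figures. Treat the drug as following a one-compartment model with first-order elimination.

1.60 mg/L

C₀ per dose = Dose / Vd = 345 / 82.5 = 4.182 mg/L
k = ln2 / t½ = 0.693147 / 16.0 = 0.04332 h⁻¹
Fraction remaining after one interval: r = e^(−kτ) = e^(−0.04332 × 28.2) = 0.2948
Before dose 3, 2 doses have been given (aged 1τ, 2τ).
C_trough = C₀ × (r + r²) = 4.182 × (0.2948 + 0.08691) = 1.596 mg/L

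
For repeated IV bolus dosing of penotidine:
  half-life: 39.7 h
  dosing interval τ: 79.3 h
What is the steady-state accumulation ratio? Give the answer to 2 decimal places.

1.33

k = ln2 / t½ = 0.693147 / 39.7 = 0.01746 h⁻¹
e^(−kτ) = e^(−0.01746 × 79.3) = 0.2504
Accumulation ratio R = 1 / (1 − e^(−kτ)) = 1 / (1 − 0.2504) = 1.334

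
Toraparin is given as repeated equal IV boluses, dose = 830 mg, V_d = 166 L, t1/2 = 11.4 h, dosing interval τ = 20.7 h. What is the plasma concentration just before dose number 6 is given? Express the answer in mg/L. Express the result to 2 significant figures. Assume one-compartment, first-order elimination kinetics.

C₀ per dose = Dose / Vd = 830 / 166 = 5.000 mg/L
k = ln2 / t½ = 0.693147 / 11.4 = 0.06080 h⁻¹
Fraction remaining after one interval: r = e^(−kτ) = e^(−0.06080 × 20.7) = 0.2841
Before dose 6, 5 doses have been given (aged 1τ, 2τ, 3τ, 4τ, 5τ).
C_trough = C₀ × (r + r² + … + r^5) = C₀ × r(1−r^5)/(1−r)
        = 5.000 × 0.2841 × (1 − 0.001851) / (1 − 0.2841) = 1.981 mg/L

2.0 mg/L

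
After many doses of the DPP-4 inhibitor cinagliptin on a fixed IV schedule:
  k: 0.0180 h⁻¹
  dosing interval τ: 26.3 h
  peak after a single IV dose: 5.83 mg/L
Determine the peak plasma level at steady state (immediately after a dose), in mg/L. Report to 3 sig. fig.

e^(−kτ) = e^(−0.01800 × 26.3) = 0.6229
Accumulation ratio R = 1 / (1 − e^(−kτ)) = 1 / (1 − 0.6229) = 2.652
Steady-state peak = C₀ × R = 5.83 × 2.652 = 15.46 mg/L

15.5 mg/L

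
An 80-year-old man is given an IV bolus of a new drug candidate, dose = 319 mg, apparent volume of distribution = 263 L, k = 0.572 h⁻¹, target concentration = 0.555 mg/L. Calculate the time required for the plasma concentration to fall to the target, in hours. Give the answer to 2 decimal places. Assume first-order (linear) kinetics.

C₀ = Dose / Vd = 319.0 / 263 = 1.213 mg/L
t = ln(C₀ / C) / k = ln(1.213 / 0.555) / 0.5720
  = ln(2.186) / 0.5720 = 0.7821 / 0.5720 = 1.367 h

1.37 h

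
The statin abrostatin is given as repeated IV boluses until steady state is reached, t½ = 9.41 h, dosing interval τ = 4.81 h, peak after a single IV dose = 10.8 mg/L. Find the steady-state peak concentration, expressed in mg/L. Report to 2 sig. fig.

k = ln2 / t½ = 0.693147 / 9.41 = 0.07366 h⁻¹
e^(−kτ) = e^(−0.07366 × 4.81) = 0.7017
Accumulation ratio R = 1 / (1 − e^(−kτ)) = 1 / (1 − 0.7017) = 3.352
Steady-state peak = C₀ × R = 10.8 × 3.352 = 36.20 mg/L

36 mg/L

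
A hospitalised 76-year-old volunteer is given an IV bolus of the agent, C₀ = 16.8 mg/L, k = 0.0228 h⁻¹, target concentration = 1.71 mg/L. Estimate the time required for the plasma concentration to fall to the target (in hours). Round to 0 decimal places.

100 h

t = ln(C₀ / C) / k = ln(16.80 / 1.71) / 0.02280
  = ln(9.825) / 0.02280 = 2.285 / 0.02280 = 100.2 h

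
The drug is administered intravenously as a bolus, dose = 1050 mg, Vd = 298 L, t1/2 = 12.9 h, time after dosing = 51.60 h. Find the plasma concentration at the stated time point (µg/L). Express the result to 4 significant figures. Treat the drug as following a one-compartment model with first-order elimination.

220.2 µg/L

C₀ = Dose / Vd = 1050 / 298 = 3.523 mg/L
k = ln2 / t½ = 0.693147 / 12.9 = 0.05373 h⁻¹
t / t½ = 51.60 / 12.9 = 4 half-lives
C = C₀ × (1/2)^4 = 3.523 × 0.06250 = 0.2202 mg/L
Convert: 0.2202 mg/L × 1000 = 220.2 µg/L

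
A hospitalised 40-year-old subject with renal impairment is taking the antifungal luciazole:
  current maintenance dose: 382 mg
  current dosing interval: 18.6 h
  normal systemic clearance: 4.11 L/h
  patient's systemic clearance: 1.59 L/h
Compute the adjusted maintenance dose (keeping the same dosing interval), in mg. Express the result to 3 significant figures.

To keep the same average steady-state level, dosing rate must scale with clearance.
CL ratio = 1.59 / 4.11 = 0.3869
New dose (same interval) = 382 × 0.3869 = 147.8 mg

148 mg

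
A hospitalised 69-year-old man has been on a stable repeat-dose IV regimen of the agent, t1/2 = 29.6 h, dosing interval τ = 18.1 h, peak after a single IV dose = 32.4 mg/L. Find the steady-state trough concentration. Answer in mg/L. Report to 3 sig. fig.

k = ln2 / t½ = 0.693147 / 29.6 = 0.02342 h⁻¹
e^(−kτ) = e^(−0.02342 × 18.1) = 0.6545
Accumulation ratio R = 1 / (1 − e^(−kτ)) = 1 / (1 − 0.6545) = 2.894
Steady-state trough = C₀ × R × e^(−kτ) = 32.4 × 2.894 × 0.6545 = 61.37 mg/L

61.4 mg/L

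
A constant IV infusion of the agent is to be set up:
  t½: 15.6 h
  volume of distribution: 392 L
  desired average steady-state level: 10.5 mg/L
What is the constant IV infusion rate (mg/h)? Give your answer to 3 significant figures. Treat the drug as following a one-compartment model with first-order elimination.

183 mg/h

k = ln2 / t½ = 0.693147 / 15.6 = 0.04443 h⁻¹
CL = k × Vd = 0.04443 × 392 = 17.42 L/h
At steady state, infusion rate R₀ = Css × CL = 10.5 × 17.42 = 182.9 mg/h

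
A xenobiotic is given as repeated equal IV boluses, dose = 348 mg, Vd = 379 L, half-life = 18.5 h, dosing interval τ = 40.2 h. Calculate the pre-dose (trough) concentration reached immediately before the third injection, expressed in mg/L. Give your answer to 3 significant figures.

0.249 mg/L

C₀ per dose = Dose / Vd = 348 / 379 = 0.9182 mg/L
k = ln2 / t½ = 0.693147 / 18.5 = 0.03747 h⁻¹
Fraction remaining after one interval: r = e^(−kτ) = e^(−0.03747 × 40.2) = 0.2217
Before dose 3, 2 doses have been given (aged 1τ, 2τ).
C_trough = C₀ × (r + r²) = 0.9182 × (0.2217 + 0.04915) = 0.2487 mg/L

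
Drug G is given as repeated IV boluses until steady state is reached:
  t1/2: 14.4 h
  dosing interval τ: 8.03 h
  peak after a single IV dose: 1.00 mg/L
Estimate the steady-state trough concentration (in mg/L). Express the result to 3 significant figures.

2.12 mg/L

k = ln2 / t½ = 0.693147 / 14.4 = 0.04814 h⁻¹
e^(−kτ) = e^(−0.04814 × 8.03) = 0.6794
Accumulation ratio R = 1 / (1 − e^(−kτ)) = 1 / (1 − 0.6794) = 3.119
Steady-state trough = C₀ × R × e^(−kτ) = 1.00 × 3.119 × 0.6794 = 2.119 mg/L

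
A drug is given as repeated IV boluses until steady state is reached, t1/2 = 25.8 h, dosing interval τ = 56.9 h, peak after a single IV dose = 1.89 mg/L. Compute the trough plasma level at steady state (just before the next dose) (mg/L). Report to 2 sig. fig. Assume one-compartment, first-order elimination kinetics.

0.52 mg/L

k = ln2 / t½ = 0.693147 / 25.8 = 0.02687 h⁻¹
e^(−kτ) = e^(−0.02687 × 56.9) = 0.2168
Accumulation ratio R = 1 / (1 − e^(−kτ)) = 1 / (1 − 0.2168) = 1.277
Steady-state trough = C₀ × R × e^(−kτ) = 1.89 × 1.277 × 0.2168 = 0.5233 mg/L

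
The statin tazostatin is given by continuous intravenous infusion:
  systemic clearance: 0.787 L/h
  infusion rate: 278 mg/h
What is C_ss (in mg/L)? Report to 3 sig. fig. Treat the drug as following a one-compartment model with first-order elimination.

353 mg/L

At steady state Css = R₀ / CL = 278 / 0.7870 = 353.2 mg/L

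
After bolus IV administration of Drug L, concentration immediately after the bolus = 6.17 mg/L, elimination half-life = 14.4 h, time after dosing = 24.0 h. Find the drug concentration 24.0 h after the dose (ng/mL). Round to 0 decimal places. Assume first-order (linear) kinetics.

k = ln2 / t½ = 0.693147 / 14.4 = 0.04814 h⁻¹
C = C₀ · e^(−k·t) = 6.170 × e^(−0.04814 × 24.0)
  = 6.170 × 0.3149 = 1.943 mg/L
Convert: 1.943 mg/L × 1000 = 1943 ng/mL

1943 ng/mL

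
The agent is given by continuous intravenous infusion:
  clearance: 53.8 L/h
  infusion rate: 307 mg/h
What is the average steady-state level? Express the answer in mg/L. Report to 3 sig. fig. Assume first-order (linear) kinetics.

5.71 mg/L

At steady state Css = R₀ / CL = 307 / 53.80 = 5.706 mg/L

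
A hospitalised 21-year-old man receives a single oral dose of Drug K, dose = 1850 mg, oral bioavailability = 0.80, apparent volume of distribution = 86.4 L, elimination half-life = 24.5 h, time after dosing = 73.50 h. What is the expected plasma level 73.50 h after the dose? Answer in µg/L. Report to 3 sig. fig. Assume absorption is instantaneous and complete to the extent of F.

2140 µg/L

Amount reaching circulation = F × Dose = 0.80 × 1850 = 1480 mg
C₀ = F·Dose / Vd = 1480 / 86.4 = 17.13 mg/L
k = ln2 / t½ = 0.693147 / 24.5 = 0.02829 h⁻¹
t / t½ = 73.50 / 24.5 = 3 half-lives
C = C₀ × (1/2)^3 = 17.13 × 0.1250 = 2.141 mg/L
Convert: 2.141 mg/L × 1000 = 2141 µg/L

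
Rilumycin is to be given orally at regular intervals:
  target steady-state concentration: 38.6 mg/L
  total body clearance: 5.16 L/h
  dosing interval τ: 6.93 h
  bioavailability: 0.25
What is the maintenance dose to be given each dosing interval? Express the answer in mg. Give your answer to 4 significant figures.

At steady state, F × (Dose/τ) = Css × CL.
Dose = Css × CL × τ / F = 38.6 × 5.160 × 6.93 / 0.25 = 5521 mg

5521 mg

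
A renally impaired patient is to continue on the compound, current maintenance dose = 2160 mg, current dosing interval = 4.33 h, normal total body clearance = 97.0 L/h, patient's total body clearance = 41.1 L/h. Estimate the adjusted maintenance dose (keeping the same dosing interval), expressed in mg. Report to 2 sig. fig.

To keep the same average steady-state level, dosing rate must scale with clearance.
CL ratio = 41.1 / 97.0 = 0.4237
New dose (same interval) = 2160 × 0.4237 = 915.2 mg

920 mg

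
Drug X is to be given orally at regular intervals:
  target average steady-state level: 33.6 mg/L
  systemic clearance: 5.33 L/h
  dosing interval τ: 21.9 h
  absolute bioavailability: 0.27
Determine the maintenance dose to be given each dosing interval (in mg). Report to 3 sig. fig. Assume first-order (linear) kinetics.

14500 mg

At steady state, F × (Dose/τ) = Css × CL.
Dose = Css × CL × τ / F = 33.6 × 5.330 × 21.9 / 0.27 = 14530 mg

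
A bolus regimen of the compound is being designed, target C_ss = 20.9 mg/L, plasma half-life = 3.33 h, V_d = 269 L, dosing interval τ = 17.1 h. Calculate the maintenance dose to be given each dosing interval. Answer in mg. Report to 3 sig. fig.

k = ln2 / t½ = 0.693147 / 3.33 = 0.2082 h⁻¹
CL = k × Vd = 0.2082 × 269 = 56.01 L/h
At steady state, Dose/τ = Css × CL.
Dose = Css × CL × τ = 20.9 × 56.01 × 17.1 = 20020 mg

20000 mg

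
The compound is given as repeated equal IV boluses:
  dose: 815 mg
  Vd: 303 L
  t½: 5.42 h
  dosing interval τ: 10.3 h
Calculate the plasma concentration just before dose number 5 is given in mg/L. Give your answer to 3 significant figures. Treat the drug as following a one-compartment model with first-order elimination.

C₀ per dose = Dose / Vd = 815 / 303 = 2.690 mg/L
k = ln2 / t½ = 0.693147 / 5.42 = 0.1279 h⁻¹
Fraction remaining after one interval: r = e^(−kτ) = e^(−0.1279 × 10.3) = 0.2678
Before dose 5, 4 doses have been given (aged 1τ, 2τ, 3τ, 4τ).
C_trough = C₀ × (r + r² + … + r^4) = C₀ × r(1−r^4)/(1−r)
        = 2.690 × 0.2678 × (1 − 0.005143) / (1 − 0.2678) = 0.9788 mg/L

0.979 mg/L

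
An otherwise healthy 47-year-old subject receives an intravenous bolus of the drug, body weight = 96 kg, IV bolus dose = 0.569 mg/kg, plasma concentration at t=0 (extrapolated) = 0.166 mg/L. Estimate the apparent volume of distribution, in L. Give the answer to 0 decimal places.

Dose = 0.569 × 96 = 54.62 mg
Vd = Dose / C₀ = 54.62 / 0.166 = 329.0 L

329 L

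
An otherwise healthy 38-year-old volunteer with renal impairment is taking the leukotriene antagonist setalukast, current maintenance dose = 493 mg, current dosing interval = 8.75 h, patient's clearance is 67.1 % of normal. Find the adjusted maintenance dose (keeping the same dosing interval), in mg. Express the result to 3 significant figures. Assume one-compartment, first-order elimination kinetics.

331 mg

To keep the same average steady-state level, dosing rate must scale with clearance.
CL ratio = 67.1 / 100 = 0.6710
New dose (same interval) = 493 × 0.6710 = 330.8 mg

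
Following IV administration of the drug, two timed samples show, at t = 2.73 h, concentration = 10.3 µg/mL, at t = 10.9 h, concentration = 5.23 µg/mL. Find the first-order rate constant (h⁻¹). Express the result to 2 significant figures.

0.083 h⁻¹

k = ln(C₁/C₂) / (t₂ − t₁) = ln(10.3/5.23) / (10.9 − 2.73)
  = 0.6777 / 8.170 = 0.08295 h⁻¹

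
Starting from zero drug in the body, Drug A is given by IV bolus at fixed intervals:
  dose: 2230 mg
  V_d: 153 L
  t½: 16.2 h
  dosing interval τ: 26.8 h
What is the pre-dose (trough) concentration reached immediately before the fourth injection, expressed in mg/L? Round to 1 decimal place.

C₀ per dose = Dose / Vd = 2230 / 153 = 14.58 mg/L
k = ln2 / t½ = 0.693147 / 16.2 = 0.04279 h⁻¹
Fraction remaining after one interval: r = e^(−kτ) = e^(−0.04279 × 26.8) = 0.3177
Before dose 4, 3 doses have been given (aged 1τ, 2τ, 3τ).
C_trough = C₀ × (r + r² + … + r^3) = C₀ × r(1−r^3)/(1−r)
        = 14.58 × 0.3177 × (1 − 0.03207) / (1 − 0.3177) = 6.571 mg/L

6.6 mg/L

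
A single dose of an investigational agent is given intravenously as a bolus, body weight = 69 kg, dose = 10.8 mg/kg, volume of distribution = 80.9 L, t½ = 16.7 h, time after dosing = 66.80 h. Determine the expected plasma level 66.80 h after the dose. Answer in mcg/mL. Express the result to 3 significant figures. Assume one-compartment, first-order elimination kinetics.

Total dose = 10.8 × 69 = 745.2 mg
C₀ = Dose / Vd = 745.2 / 80.9 = 9.211 mg/L
k = ln2 / t½ = 0.693147 / 16.7 = 0.04151 h⁻¹
t / t½ = 66.80 / 16.7 = 4 half-lives
C = C₀ × (1/2)^4 = 9.211 × 0.06250 = 0.5757 mg/L
(0.5757 mg/L = 0.5757 mcg/mL)

0.576 mcg/mL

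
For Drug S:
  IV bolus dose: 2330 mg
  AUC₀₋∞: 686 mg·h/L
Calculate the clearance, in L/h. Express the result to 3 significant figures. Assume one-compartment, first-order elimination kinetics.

3.40 L/h

CL = Dose / AUC = 2330 / 686 = 3.397 L/h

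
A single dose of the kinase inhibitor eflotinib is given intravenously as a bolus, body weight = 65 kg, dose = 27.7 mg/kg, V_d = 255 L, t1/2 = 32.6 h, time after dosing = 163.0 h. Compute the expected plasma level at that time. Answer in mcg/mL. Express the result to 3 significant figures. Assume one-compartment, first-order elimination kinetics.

0.221 mcg/mL

Total dose = 27.7 × 65 = 1801 mg
C₀ = Dose / Vd = 1801 / 255 = 7.063 mg/L
k = ln2 / t½ = 0.693147 / 32.6 = 0.02126 h⁻¹
t / t½ = 163.0 / 32.6 = 5 half-lives
C = C₀ × (1/2)^5 = 7.063 × 0.03125 = 0.2207 mg/L
(0.2207 mg/L = 0.2207 mcg/mL)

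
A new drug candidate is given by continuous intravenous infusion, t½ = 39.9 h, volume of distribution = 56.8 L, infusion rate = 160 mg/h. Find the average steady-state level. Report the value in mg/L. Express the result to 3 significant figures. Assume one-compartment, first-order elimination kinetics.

k = ln2 / t½ = 0.693147 / 39.9 = 0.01737 h⁻¹
CL = k × Vd = 0.01737 × 56.8 = 0.9866 L/h
At steady state Css = R₀ / CL = 160 / 0.9866 = 162.2 mg/L

162 mg/L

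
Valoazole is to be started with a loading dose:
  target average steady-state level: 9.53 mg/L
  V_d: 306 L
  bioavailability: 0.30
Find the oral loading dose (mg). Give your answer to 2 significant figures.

9700 mg

LD = Css × Vd / F = 9.53 × 306 / 0.30 = 9721 mg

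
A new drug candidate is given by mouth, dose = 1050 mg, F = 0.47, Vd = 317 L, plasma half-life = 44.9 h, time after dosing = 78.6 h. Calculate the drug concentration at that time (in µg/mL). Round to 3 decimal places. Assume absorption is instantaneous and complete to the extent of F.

0.463 µg/mL

Amount reaching circulation = F × Dose = 0.47 × 1050 = 493.5 mg
C₀ = F·Dose / Vd = 493.5 / 317 = 1.557 mg/L
k = ln2 / t½ = 0.693147 / 44.9 = 0.01544 h⁻¹
C = C₀ · e^(−k·t) = 1.557 × e^(−0.01544 × 78.6)
  = 1.557 × 0.2971 = 0.4626 mg/L
(0.4626 mg/L = 0.4626 µg/mL)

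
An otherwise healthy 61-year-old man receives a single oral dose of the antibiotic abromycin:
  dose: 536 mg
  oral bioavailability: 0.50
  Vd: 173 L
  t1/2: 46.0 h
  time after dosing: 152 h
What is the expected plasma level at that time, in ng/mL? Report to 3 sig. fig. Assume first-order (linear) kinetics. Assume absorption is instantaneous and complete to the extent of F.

157 ng/mL

Amount reaching circulation = F × Dose = 0.50 × 536.0 = 268.0 mg
C₀ = F·Dose / Vd = 268.0 / 173 = 1.549 mg/L
k = ln2 / t½ = 0.693147 / 46.0 = 0.01507 h⁻¹
C = C₀ · e^(−k·t) = 1.549 × e^(−0.01507 × 152)
  = 1.549 × 0.1012 = 0.1568 mg/L
Convert: 0.1568 mg/L × 1000 = 156.8 ng/mL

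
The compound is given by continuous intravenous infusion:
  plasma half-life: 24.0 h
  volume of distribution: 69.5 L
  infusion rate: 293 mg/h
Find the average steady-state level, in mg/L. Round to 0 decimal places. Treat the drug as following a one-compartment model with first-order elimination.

k = ln2 / t½ = 0.693147 / 24.0 = 0.02888 h⁻¹
CL = k × Vd = 0.02888 × 69.5 = 2.007 L/h
At steady state Css = R₀ / CL = 293 / 2.007 = 146.0 mg/L

146 mg/L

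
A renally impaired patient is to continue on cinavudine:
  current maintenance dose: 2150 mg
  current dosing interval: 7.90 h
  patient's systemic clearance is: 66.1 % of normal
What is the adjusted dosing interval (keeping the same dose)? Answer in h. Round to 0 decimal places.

To keep the same average steady-state level, dosing rate must scale with clearance.
CL ratio = 66.1 / 100 = 0.6610
New interval (same dose) = 7.90 / 0.6610 = 11.95 h

12 h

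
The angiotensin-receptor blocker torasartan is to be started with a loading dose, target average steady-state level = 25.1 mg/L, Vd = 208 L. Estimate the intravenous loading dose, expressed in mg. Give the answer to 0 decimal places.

LD = Css × Vd = 25.1 × 208 = 5221 mg

5221 mg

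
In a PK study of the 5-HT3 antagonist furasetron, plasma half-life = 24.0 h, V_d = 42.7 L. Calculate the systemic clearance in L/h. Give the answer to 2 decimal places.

1.23 L/h

k = ln2 / t½ = 0.693147 / 24.0 = 0.02888 h⁻¹
CL = k × Vd = 0.02888 × 42.7 = 1.233 L/h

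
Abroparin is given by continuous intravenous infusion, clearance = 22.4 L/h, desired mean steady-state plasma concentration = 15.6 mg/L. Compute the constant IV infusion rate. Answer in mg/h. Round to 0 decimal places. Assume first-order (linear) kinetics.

At steady state, infusion rate R₀ = Css × CL = 15.6 × 22.40 = 349.4 mg/h

349 mg/h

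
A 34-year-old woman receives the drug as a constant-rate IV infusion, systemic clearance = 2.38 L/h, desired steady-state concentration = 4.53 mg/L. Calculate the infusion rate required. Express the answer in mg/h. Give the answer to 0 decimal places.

At steady state, infusion rate R₀ = Css × CL = 4.53 × 2.380 = 10.78 mg/h

11 mg/h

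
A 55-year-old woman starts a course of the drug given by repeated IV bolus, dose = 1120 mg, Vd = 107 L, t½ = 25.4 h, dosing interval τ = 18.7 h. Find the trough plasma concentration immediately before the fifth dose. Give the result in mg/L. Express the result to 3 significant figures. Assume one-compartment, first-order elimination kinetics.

13.7 mg/L

C₀ per dose = Dose / Vd = 1120 / 107 = 10.47 mg/L
k = ln2 / t½ = 0.693147 / 25.4 = 0.02729 h⁻¹
Fraction remaining after one interval: r = e^(−kτ) = e^(−0.02729 × 18.7) = 0.6003
Before dose 5, 4 doses have been given (aged 1τ, 2τ, 3τ, 4τ).
C_trough = C₀ × (r + r² + … + r^4) = C₀ × r(1−r^4)/(1−r)
        = 10.47 × 0.6003 × (1 − 0.1299) / (1 − 0.6003) = 13.68 mg/L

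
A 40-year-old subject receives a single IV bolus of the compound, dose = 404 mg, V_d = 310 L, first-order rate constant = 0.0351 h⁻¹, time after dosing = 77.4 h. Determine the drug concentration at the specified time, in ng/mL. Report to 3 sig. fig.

C₀ = Dose / Vd = 404.0 / 310 = 1.303 mg/L
C = C₀ · e^(−k·t) = 1.303 × e^(−0.03510 × 77.4)
  = 1.303 × 0.06609 = 0.08612 mg/L
Convert: 0.08612 mg/L × 1000 = 86.12 ng/mL

86.1 ng/mL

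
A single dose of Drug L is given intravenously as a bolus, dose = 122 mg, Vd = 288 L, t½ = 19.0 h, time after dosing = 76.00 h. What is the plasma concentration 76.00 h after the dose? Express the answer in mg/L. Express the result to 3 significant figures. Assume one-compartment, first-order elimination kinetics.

C₀ = Dose / Vd = 122.0 / 288 = 0.4236 mg/L
k = ln2 / t½ = 0.693147 / 19.0 = 0.03648 h⁻¹
t / t½ = 76.00 / 19.0 = 4 half-lives
C = C₀ × (1/2)^4 = 0.4236 × 0.06250 = 0.02648 mg/L

0.0265 mg/L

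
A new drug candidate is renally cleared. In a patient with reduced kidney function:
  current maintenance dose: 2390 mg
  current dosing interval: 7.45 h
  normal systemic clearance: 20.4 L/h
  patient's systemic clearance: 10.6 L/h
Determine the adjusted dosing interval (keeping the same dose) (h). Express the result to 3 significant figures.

14.3 h

To keep the same average steady-state level, dosing rate must scale with clearance.
CL ratio = 10.6 / 20.4 = 0.5196
New interval (same dose) = 7.45 / 0.5196 = 14.34 h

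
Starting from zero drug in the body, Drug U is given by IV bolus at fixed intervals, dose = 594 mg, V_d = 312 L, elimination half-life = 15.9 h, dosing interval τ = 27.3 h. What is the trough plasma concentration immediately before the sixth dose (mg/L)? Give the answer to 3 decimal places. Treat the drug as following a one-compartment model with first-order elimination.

0.830 mg/L

C₀ per dose = Dose / Vd = 594 / 312 = 1.904 mg/L
k = ln2 / t½ = 0.693147 / 15.9 = 0.04359 h⁻¹
Fraction remaining after one interval: r = e^(−kτ) = e^(−0.04359 × 27.3) = 0.3042
Before dose 6, 5 doses have been given (aged 1τ, 2τ, 3τ, 4τ, 5τ).
C_trough = C₀ × (r + r² + … + r^5) = C₀ × r(1−r^5)/(1−r)
        = 1.904 × 0.3042 × (1 − 0.002605) / (1 − 0.3042) = 0.8303 mg/L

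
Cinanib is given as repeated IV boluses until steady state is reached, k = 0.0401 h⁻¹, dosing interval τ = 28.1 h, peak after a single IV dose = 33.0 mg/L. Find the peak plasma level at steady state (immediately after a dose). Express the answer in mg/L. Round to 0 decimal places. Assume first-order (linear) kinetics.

49 mg/L

e^(−kτ) = e^(−0.04010 × 28.1) = 0.3241
Accumulation ratio R = 1 / (1 − e^(−kτ)) = 1 / (1 − 0.3241) = 1.480
Steady-state peak = C₀ × R = 33.0 × 1.480 = 48.84 mg/L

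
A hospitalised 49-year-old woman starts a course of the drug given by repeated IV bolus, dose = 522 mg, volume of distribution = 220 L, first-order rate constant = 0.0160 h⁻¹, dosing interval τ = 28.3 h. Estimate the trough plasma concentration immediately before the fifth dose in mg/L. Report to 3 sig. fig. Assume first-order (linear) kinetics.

3.47 mg/L

C₀ per dose = Dose / Vd = 522 / 220 = 2.373 mg/L
Fraction remaining after one interval: r = e^(−kτ) = e^(−0.01600 × 28.3) = 0.6358
Before dose 5, 4 doses have been given (aged 1τ, 2τ, 3τ, 4τ).
C_trough = C₀ × (r + r² + … + r^4) = C₀ × r(1−r^4)/(1−r)
        = 2.373 × 0.6358 × (1 − 0.1634) / (1 − 0.6358) = 3.466 mg/L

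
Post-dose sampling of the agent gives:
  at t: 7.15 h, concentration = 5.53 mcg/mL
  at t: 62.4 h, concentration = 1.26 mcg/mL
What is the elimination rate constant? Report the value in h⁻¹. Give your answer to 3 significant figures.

k = ln(C₁/C₂) / (t₂ − t₁) = ln(5.53/1.26) / (62.4 − 7.15)
  = 1.479 / 55.25 = 0.02677 h⁻¹

0.0268 h⁻¹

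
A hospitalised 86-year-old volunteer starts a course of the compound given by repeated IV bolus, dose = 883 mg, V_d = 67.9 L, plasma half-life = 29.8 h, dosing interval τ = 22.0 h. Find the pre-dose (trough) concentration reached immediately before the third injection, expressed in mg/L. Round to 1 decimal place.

12.5 mg/L

C₀ per dose = Dose / Vd = 883 / 67.9 = 13.00 mg/L
k = ln2 / t½ = 0.693147 / 29.8 = 0.02326 h⁻¹
Fraction remaining after one interval: r = e^(−kτ) = e^(−0.02326 × 22.0) = 0.5995
Before dose 3, 2 doses have been given (aged 1τ, 2τ).
C_trough = C₀ × (r + r²) = 13.00 × (0.5995 + 0.3594) = 12.47 mg/L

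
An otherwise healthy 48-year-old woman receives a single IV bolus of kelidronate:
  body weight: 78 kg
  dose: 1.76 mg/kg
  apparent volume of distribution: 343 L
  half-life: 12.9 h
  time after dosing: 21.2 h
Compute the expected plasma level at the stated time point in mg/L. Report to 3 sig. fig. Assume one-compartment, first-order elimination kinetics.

0.128 mg/L

Total dose = 1.76 × 78 = 137.3 mg
C₀ = Dose / Vd = 137.3 / 343 = 0.4003 mg/L
k = ln2 / t½ = 0.693147 / 12.9 = 0.05373 h⁻¹
C = C₀ · e^(−k·t) = 0.4003 × e^(−0.05373 × 21.2)
  = 0.4003 × 0.3201 = 0.1281 mg/L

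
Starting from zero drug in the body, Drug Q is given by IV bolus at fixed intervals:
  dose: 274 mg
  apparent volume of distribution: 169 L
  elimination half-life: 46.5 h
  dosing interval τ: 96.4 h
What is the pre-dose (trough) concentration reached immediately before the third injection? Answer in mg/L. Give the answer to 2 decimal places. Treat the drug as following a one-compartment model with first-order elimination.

C₀ per dose = Dose / Vd = 274 / 169 = 1.621 mg/L
k = ln2 / t½ = 0.693147 / 46.5 = 0.01491 h⁻¹
Fraction remaining after one interval: r = e^(−kτ) = e^(−0.01491 × 96.4) = 0.2376
Before dose 3, 2 doses have been given (aged 1τ, 2τ).
C_trough = C₀ × (r + r²) = 1.621 × (0.2376 + 0.05645) = 0.4767 mg/L

0.48 mg/L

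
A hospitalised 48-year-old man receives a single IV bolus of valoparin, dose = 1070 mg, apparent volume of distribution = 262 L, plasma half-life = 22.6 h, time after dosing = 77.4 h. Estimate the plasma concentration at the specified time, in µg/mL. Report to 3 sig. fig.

C₀ = Dose / Vd = 1070 / 262 = 4.084 mg/L
k = ln2 / t½ = 0.693147 / 22.6 = 0.03067 h⁻¹
C = C₀ · e^(−k·t) = 4.084 × e^(−0.03067 × 77.4)
  = 4.084 × 0.09312 = 0.3803 mg/L
(0.3803 mg/L = 0.3803 µg/mL)

0.380 µg/mL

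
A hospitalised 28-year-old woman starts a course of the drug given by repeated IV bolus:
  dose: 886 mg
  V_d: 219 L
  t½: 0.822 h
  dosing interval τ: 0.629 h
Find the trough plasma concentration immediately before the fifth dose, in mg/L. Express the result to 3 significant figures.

C₀ per dose = Dose / Vd = 886 / 219 = 4.046 mg/L
k = ln2 / t½ = 0.693147 / 0.822 = 0.8432 h⁻¹
Fraction remaining after one interval: r = e^(−kτ) = e^(−0.8432 × 0.629) = 0.5884
Before dose 5, 4 doses have been given (aged 1τ, 2τ, 3τ, 4τ).
C_trough = C₀ × (r + r² + … + r^4) = C₀ × r(1−r^4)/(1−r)
        = 4.046 × 0.5884 × (1 − 0.1199) / (1 − 0.5884) = 5.090 mg/L

5.09 mg/L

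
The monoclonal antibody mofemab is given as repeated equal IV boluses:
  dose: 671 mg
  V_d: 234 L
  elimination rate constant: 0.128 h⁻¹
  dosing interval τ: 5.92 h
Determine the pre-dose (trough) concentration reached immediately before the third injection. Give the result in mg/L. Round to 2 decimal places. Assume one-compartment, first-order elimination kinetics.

1.97 mg/L

C₀ per dose = Dose / Vd = 671 / 234 = 2.868 mg/L
Fraction remaining after one interval: r = e^(−kτ) = e^(−0.1280 × 5.92) = 0.4687
Before dose 3, 2 doses have been given (aged 1τ, 2τ).
C_trough = C₀ × (r + r²) = 2.868 × (0.4687 + 0.2197) = 1.974 mg/L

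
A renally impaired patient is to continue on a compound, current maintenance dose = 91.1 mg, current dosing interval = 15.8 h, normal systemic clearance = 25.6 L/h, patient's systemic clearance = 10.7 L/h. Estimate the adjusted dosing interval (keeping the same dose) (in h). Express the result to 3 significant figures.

To keep the same average steady-state level, dosing rate must scale with clearance.
CL ratio = 10.7 / 25.6 = 0.4180
New interval (same dose) = 15.8 / 0.4180 = 37.80 h

37.8 h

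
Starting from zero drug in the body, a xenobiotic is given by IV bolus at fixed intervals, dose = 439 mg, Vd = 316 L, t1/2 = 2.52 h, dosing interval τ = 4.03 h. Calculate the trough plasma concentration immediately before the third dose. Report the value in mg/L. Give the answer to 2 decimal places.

0.61 mg/L

C₀ per dose = Dose / Vd = 439 / 316 = 1.389 mg/L
k = ln2 / t½ = 0.693147 / 2.52 = 0.2751 h⁻¹
Fraction remaining after one interval: r = e^(−kτ) = e^(−0.2751 × 4.03) = 0.3300
Before dose 3, 2 doses have been given (aged 1τ, 2τ).
C_trough = C₀ × (r + r²) = 1.389 × (0.3300 + 0.1089) = 0.6096 mg/L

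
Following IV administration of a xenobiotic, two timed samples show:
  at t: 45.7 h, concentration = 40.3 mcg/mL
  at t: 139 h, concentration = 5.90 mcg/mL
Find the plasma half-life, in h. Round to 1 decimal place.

k = ln(C₁/C₂) / (t₂ − t₁) = ln(40.3/5.90) / (139 − 45.7)
  = 1.921 / 93.30 = 0.02059 h⁻¹
t½ = ln2 / k = 0.693147 / 0.02059 = 33.66 h

33.7 h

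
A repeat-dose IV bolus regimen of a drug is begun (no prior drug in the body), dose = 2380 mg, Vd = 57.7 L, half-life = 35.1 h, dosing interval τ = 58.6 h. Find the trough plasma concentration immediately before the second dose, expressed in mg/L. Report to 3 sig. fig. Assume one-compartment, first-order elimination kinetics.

C₀ per dose = Dose / Vd = 2380 / 57.7 = 41.25 mg/L
k = ln2 / t½ = 0.693147 / 35.1 = 0.01975 h⁻¹
Fraction remaining after one interval: r = e^(−kτ) = e^(−0.01975 × 58.6) = 0.3143
Before dose 2, 1 dose has been given (aged 1τ).
C_trough = C₀ × r = 41.25 × 0.3143 = 12.96 mg/L

13.0 mg/L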